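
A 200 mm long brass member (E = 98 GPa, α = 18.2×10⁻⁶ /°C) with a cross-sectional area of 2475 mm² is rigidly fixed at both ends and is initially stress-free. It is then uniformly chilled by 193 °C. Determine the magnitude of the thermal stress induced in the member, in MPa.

σ ≈ 344 MPa (tensile)

With length fixed, the mechanical strain must cancel the thermal strain αΔT = 18.2×10⁻⁶ × 193 = 3512.6×10⁻⁶.
The stress required to suppress this strain is σ = Eε = 98×10³ × 3512.6×10⁻⁶ = 344.2 MPa, tensile since the member is trying to contract.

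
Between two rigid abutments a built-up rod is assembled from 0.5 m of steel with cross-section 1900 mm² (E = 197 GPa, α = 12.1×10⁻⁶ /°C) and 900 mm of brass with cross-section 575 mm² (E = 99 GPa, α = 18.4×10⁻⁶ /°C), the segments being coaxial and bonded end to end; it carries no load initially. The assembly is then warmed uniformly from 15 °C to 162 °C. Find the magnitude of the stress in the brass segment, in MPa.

σ ≈ 337 MPa (compressive)

If the supports were absent, the total length change would be Σ αᵢΔT Lᵢ = 12.1×10⁻⁶×147×500 + 18.4×10⁻⁶×147×900 = 3.324 mm.
Since the ends are fixed, an axial force P builds up, equal in every segment, with P · Σ Lᵢ/(AᵢEᵢ) = δ_free.
The series flexibility is Σ Lᵢ/(AᵢEᵢ) = 500/(1900×197×10³) + 900/(575×99×10³) = 1.715×10⁻⁵ mm/N.
P = 3.324 / 1.715×10⁻⁵ = 193800 N = 193.8 kN, compressive.
σ_{brass} = P / A = 193800 / 575 = 337.1 MPa.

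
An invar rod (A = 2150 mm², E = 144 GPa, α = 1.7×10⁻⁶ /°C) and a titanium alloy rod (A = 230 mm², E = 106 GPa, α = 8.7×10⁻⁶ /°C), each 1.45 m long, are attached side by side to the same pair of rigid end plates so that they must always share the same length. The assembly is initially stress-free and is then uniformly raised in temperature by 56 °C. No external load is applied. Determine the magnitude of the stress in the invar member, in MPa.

Both members must finish at the same length. With the larger α, the titanium alloy tends to over-expand; the plates restrain it, putting the titanium alloy in compression and the invar in tension. With no external load the two internal forces are equal and opposite, magnitude P.
Compatibility of the two members (thermal + elastic change equal): (α₁ − α₂)ΔT = P·[1/(A₁E₁) + 1/(A₂E₂)].
|α₁ − α₂|·ΔT = 7×10⁻⁶ × 56 = 0.000392.
1/(A₁E₁) + 1/(A₂E₂) = 1/(2150×144×10³) + 1/(230×106×10³) = 4.425×10⁻⁸ N⁻¹.
P = 0.000392 / 4.425×10⁻⁸ = 8859 N = 8.859 kN.
σ_{invar} = P/A₁ = 8859/2150 = 4.121 MPa, tensile.

σ ≈ 4.12 MPa (tensile)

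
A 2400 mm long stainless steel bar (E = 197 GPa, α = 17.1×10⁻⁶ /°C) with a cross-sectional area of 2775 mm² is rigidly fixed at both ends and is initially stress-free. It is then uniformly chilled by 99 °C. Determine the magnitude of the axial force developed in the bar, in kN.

With zero net strain, σ = E·αΔT = 197 GPa × 17.1×10⁻⁶ × 99 = 333.5 MPa.
P = AEαΔT = 2775 × 197×10³ × 17.1×10⁻⁶ × 99 = 925.5 kN (tensile).

P ≈ 925 kN (tensile)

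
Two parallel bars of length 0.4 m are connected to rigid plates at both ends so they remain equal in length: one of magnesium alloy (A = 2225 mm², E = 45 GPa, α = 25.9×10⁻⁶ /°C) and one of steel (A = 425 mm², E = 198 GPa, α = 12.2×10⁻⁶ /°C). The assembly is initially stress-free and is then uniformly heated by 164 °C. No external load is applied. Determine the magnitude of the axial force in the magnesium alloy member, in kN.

Both members must finish at the same length. With the larger α, the magnesium alloy tends to over-expand; the plates restrain it, putting the magnesium alloy in compression and the steel in tension. With no external load the two internal forces are equal and opposite, magnitude P.
Compatibility of the two members (thermal + elastic change equal): (α₁ − α₂)ΔT = P·[1/(A₁E₁) + 1/(A₂E₂)].
|α₁ − α₂|·ΔT = 13.7×10⁻⁶ × 164 = 0.002247.
1/(A₁E₁) + 1/(A₂E₂) = 1/(2225×45×10³) + 1/(425×198×10³) = 2.187×10⁻⁸ N⁻¹.
So P = 0.002247 / 2.187×10⁻⁸ = 102.7 kN.

P ≈ 103 kN (compressive in the magnesium alloy)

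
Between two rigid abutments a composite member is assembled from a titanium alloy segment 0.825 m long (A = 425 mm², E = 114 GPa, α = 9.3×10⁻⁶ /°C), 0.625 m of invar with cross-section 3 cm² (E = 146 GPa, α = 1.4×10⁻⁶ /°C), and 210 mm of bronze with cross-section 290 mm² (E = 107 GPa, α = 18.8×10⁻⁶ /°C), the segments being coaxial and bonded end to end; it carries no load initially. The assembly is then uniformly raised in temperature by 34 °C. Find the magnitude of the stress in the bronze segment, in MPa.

With the walls removed the bar would change length by δ_free = Σ αᵢΔT Lᵢ = 9.3×10⁻⁶×34×825 + 1.4×10⁻⁶×34×625 + 18.8×10⁻⁶×34×210 = 0.4248 mm.
The walls prevent any net length change, so an axial force P (same in every segment) develops. Compatibility: P · Σ Lᵢ/(AᵢEᵢ) = δ_free.
Σ Lᵢ/(AᵢEᵢ) = 825/(425×114×10³) + 625/(300×146×10³) + 210/(290×107×10³) = 3.806×10⁻⁵ mm/N.
So P = 0.4248 / 3.806×10⁻⁵ = 11.16 kN, compressive.
σ_{bronze} = P / A = 11160 / 290 = 38.49 MPa.

σ ≈ 38.5 MPa (compressive)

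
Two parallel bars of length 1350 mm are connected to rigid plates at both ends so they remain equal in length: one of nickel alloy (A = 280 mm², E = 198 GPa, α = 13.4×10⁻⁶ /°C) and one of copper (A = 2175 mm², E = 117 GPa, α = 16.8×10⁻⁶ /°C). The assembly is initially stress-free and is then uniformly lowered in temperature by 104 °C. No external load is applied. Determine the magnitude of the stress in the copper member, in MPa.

σ ≈ 7.4 MPa (tensile)

Both members must finish at the same length. With the larger α, the copper tends to over-contract; the plates restrain it, putting the copper in tension and the nickel alloy in compression. With no external load the two internal forces are equal and opposite, magnitude P.
Equating the net (thermal + elastic) strains gives |α₁ − α₂|·ΔT = P·[1/(A₁E₁) + 1/(A₂E₂)].
|α₁ − α₂|·ΔT = 3.4×10⁻⁶ × 104 = 0.0003536.
1/(A₁E₁) + 1/(A₂E₂) = 1/(280×198×10³) + 1/(2175×117×10³) = 2.197×10⁻⁸ N⁻¹.
So P = 0.0003536 / 2.197×10⁻⁸ = 16.1 kN.
σ_{copper} = P/A₂ = 16100/2175 = 7.401 MPa, tensile.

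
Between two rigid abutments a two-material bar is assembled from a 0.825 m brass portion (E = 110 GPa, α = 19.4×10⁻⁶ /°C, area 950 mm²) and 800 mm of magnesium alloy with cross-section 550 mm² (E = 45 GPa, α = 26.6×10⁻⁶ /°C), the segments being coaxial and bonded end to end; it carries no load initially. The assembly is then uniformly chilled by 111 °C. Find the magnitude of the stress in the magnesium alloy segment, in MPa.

σ ≈ 187 MPa (tensile)

With the walls removed the bar would change length by δ_free = Σ αᵢΔT Lᵢ = 19.4×10⁻⁶×111×825 + 26.6×10⁻⁶×111×800 = 4.139 mm.
Since the ends are fixed, an axial force P builds up, equal in every segment, with P · Σ Lᵢ/(AᵢEᵢ) = δ_free.
The series flexibility is Σ Lᵢ/(AᵢEᵢ) = 825/(950×110×10³) + 800/(550×45×10³) = 4.022×10⁻⁵ mm/N.
Hence P = δ_free / Σ(L/AE) = 4.139/4.022×10⁻⁵ = 102.9 kN (tensile).
σ_{magnesium alloy} = P / A = 102900 / 550 = 187.1 MPa.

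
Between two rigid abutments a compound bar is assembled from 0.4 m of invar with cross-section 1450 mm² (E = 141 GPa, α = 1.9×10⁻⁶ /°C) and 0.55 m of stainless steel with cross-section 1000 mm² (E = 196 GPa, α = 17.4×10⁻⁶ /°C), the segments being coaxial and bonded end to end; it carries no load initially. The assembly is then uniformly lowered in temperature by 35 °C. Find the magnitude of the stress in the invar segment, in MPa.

If the supports were absent, the total length change would be Σ αᵢΔT Lᵢ = 1.9×10⁻⁶×35×400 + 17.4×10⁻⁶×35×550 = 0.3615 mm.
The walls prevent any net length change, so an axial force P (same in every segment) develops. Compatibility: P · Σ Lᵢ/(AᵢEᵢ) = δ_free.
Σ Lᵢ/(AᵢEᵢ) = 400/(1450×141×10³) + 550/(1000×196×10³) = 4.763×10⁻⁶ mm/N.
So P = 0.3615 / 4.763×10⁻⁶ = 75.91 kN, tensile.
σ_{invar} = P / A = 75910 / 1450 = 52.35 MPa.

σ ≈ 52.4 MPa (tensile)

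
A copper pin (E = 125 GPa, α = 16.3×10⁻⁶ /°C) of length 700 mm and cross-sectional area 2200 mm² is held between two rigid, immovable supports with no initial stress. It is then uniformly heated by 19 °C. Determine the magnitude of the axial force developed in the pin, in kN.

The ends cannot move, so σ = EαΔT = 125×10³ × 16.3×10⁻⁶ × 19 = 38.71 MPa.
Axial force P = σA = 38.71 × 2200 = 85170 N = 85.17 kN, compressive.

P ≈ 85.2 kN (compressive)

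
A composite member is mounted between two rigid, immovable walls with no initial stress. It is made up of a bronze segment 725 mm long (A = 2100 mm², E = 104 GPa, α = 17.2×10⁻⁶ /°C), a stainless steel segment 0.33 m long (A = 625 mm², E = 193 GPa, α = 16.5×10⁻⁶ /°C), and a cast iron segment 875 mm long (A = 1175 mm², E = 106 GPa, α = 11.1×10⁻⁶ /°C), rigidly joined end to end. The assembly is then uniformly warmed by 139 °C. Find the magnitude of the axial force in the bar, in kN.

P ≈ 294 kN (compressive)

If the supports were absent, the total length change would be Σ αᵢΔT Lᵢ = 17.2×10⁻⁶×139×725 + 16.5×10⁻⁶×139×330 + 11.1×10⁻⁶×139×875 = 3.84 mm.
Since the ends are fixed, an axial force P builds up, equal in every segment, with P · Σ Lᵢ/(AᵢEᵢ) = δ_free.
The series flexibility is Σ Lᵢ/(AᵢEᵢ) = 725/(2100×104×10³) + 330/(625×193×10³) + 875/(1175×106×10³) = 1.308×10⁻⁵ mm/N.
So P = 3.84 / 1.308×10⁻⁵ = 293.6 kN, compressive.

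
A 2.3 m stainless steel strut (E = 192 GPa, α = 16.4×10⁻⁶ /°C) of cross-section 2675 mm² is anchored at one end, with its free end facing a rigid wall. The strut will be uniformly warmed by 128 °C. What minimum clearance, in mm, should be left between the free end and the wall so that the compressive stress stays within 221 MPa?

g ≈ 2.18 mm

With no wall the strut would lengthen by αΔT L = 16.4×10⁻⁶ × 128 × 2300 = 4.828 mm.
A stress of 221 MPa corresponds to the wall pushing the strut back by σL/E = 221×2300/(192×10³) = 2.647 mm.
So the gap has to take up the difference, g_min = δ_free − σL/E = 4.828 − 2.647 = 2.181 mm.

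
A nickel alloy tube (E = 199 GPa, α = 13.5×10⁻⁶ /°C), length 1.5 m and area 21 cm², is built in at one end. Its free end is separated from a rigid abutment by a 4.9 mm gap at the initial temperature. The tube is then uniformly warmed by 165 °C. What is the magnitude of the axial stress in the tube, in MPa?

If the wall were absent the tube would grow by αΔT L = 13.5×10⁻⁶ × 165 × 1500 = 3.341 mm.
Since δ_free = 3.34 mm is less than the 4.9 mm gap, the tube never touches the wall. No axial force develops.

σ ≈ 0 MPa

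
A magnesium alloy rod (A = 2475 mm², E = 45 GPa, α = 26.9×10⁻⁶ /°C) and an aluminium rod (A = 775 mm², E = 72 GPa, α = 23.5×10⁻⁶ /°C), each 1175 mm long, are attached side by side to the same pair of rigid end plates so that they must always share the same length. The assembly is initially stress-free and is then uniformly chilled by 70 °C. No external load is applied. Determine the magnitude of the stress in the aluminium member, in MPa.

σ ≈ 11.4 MPa (compressive)

Equilibrium of a rigid end plate with no external load gives equal and opposite internal forces ±P in the two members. Since α_{magnesium alloy} > α_{aluminium}, cooling drives the magnesium alloy into tension and the aluminium into compression.
Equating the net (thermal + elastic) strains gives |α₁ − α₂|·ΔT = P·[1/(A₁E₁) + 1/(A₂E₂)].
|α₁ − α₂|·ΔT = 3.4×10⁻⁶ × 70 = 0.000238.
1/(A₁E₁) + 1/(A₂E₂) = 1/(2475×45×10³) + 1/(775×72×10³) = 2.69×10⁻⁸ N⁻¹.
So P = 0.000238 / 2.69×10⁻⁸ = 8.848 kN.
σ_{aluminium} = P/A₂ = 8848/775 = 11.42 MPa, compressive.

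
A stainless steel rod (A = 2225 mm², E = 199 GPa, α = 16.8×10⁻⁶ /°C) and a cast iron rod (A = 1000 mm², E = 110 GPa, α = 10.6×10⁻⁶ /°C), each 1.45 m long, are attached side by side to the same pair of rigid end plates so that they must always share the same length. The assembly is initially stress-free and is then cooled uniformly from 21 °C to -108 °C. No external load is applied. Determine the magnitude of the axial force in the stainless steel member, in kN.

P ≈ 70.5 kN (tensile in the stainless steel)

Both members must finish at the same length. With the larger α, the stainless steel tends to over-contract; the plates restrain it, putting the stainless steel in tension and the cast iron in compression. With no external load the two internal forces are equal and opposite, magnitude P.
Setting the final lengths equal and cancelling L: (α₁ − α₂)ΔT = P/(A₁E₁) + P/(A₂E₂).
|α₁ − α₂|·ΔT = 6.2×10⁻⁶ × 129 = 0.0007998.
1/(A₁E₁) + 1/(A₂E₂) = 1/(2225×199×10³) + 1/(1000×110×10³) = 1.135×10⁻⁸ N⁻¹.
P = 0.0007998 / 1.135×10⁻⁸ = 70470 N = 70.47 kN.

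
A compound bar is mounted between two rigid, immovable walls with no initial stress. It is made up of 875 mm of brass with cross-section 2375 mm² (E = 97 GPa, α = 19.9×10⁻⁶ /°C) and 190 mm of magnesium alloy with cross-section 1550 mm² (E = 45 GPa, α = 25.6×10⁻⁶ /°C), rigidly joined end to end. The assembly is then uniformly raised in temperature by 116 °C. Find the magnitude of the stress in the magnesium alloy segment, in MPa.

σ ≈ 256 MPa (compressive)

If the supports were absent, the total length change would be Σ αᵢΔT Lᵢ = 19.9×10⁻⁶×116×875 + 25.6×10⁻⁶×116×190 = 2.584 mm.
Since the ends are fixed, an axial force P builds up, equal in every segment, with P · Σ Lᵢ/(AᵢEᵢ) = δ_free.
The series flexibility is Σ Lᵢ/(AᵢEᵢ) = 875/(2375×97×10³) + 190/(1550×45×10³) = 6.522×10⁻⁶ mm/N.
P = 2.584 / 6.522×10⁻⁶ = 396200 N = 396.2 kN, compressive.
σ_{magnesium alloy} = P / A = 396200 / 1550 = 255.6 MPa.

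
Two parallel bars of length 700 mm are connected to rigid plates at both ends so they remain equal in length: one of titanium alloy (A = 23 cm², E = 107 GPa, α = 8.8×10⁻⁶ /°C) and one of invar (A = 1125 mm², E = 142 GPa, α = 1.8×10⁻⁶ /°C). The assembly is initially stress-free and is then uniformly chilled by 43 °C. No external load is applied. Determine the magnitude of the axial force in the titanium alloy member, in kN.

The titanium alloy has the larger α, so on cooling it would change length more than the invar if both were free. The rigid plates force a common final length, so the titanium alloy is put into tension and the invar into compression, with equal and opposite forces P (no external load).
Equating the net (thermal + elastic) strains gives |α₁ − α₂|·ΔT = P·[1/(A₁E₁) + 1/(A₂E₂)].
|α₁ − α₂|·ΔT = 7×10⁻⁶ × 43 = 0.000301.
1/(A₁E₁) + 1/(A₂E₂) = 1/(2300×107×10³) + 1/(1125×142×10³) = 1.032×10⁻⁸ N⁻¹.
So P = 0.000301 / 1.032×10⁻⁸ = 29.16 kN.

P ≈ 29.2 kN (tensile in the titanium alloy)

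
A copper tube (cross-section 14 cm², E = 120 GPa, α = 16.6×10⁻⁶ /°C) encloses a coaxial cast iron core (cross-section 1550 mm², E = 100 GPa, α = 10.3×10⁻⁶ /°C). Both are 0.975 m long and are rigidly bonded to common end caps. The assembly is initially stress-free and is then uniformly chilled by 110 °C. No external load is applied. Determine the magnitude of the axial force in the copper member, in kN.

P ≈ 55.9 kN (tensile in the copper)

The copper has the larger α, so on cooling it would change length more than the cast iron if both were free. The rigid plates force a common final length, so the copper is put into tension and the cast iron into compression, with equal and opposite forces P (no external load).
Compatibility of the two members (thermal + elastic change equal): (α₁ − α₂)ΔT = P·[1/(A₁E₁) + 1/(A₂E₂)].
|α₁ − α₂|·ΔT = 6.3×10⁻⁶ × 110 = 0.000693.
1/(A₁E₁) + 1/(A₂E₂) = 1/(1400×120×10³) + 1/(1550×100×10³) = 1.24×10⁻⁸ N⁻¹.
P = 0.000693 / 1.24×10⁻⁸ = 55870 N = 55.87 kN.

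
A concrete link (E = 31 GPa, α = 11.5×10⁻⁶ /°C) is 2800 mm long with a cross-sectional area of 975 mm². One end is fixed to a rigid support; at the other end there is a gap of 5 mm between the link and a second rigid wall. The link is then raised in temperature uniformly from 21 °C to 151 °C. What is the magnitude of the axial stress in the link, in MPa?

Free thermal elongation = αΔT L = 11.5×10⁻⁶ × 130 × 2800 = 4.186 mm.
This is smaller than the 5 mm clearance, so the link expands freely without reaching the stop — the stress is zero.

σ ≈ 0 MPa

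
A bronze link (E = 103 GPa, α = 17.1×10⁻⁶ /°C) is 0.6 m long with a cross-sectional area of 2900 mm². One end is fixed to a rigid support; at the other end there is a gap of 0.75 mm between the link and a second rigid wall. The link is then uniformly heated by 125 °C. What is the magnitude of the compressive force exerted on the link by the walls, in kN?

P ≈ 265 kN

If the wall were absent the link would grow by αΔT L = 17.1×10⁻⁶ × 125 × 600 = 1.282 mm.
This exceeds the 0.75 mm gap, so the wall pushes back. The portion of expansion that must be recovered elastically is δ_free − gap = 1.282 − 0.75 = 0.5325 mm.
Compatibility: PL/(AE) = 0.5325 mm, so σ = P/A = E × (0.5325/600) = 91.41 MPa.
P = σA = 91.41 × 2900 = 265.1 kN.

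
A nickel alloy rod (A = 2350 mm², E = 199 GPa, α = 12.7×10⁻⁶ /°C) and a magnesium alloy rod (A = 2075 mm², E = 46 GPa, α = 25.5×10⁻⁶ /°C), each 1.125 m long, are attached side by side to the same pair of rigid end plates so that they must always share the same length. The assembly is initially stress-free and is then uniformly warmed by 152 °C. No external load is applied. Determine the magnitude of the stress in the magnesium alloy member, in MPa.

Both members must finish at the same length. With the larger α, the magnesium alloy tends to over-expand; the plates restrain it, putting the magnesium alloy in compression and the nickel alloy in tension. With no external load the two internal forces are equal and opposite, magnitude P.
Setting the final lengths equal and cancelling L: (α₁ − α₂)ΔT = P/(A₁E₁) + P/(A₂E₂).
|α₁ − α₂|·ΔT = 12.8×10⁻⁶ × 152 = 0.001946.
1/(A₁E₁) + 1/(A₂E₂) = 1/(2350×199×10³) + 1/(2075×46×10³) = 1.262×10⁻⁸ N⁻¹.
P = 0.001946 / 1.262×10⁻⁸ = 154200 N = 154.2 kN.
σ_{magnesium alloy} = P/A₂ = 154200/2075 = 74.33 MPa, compressive.

σ ≈ 74.3 MPa (compressive)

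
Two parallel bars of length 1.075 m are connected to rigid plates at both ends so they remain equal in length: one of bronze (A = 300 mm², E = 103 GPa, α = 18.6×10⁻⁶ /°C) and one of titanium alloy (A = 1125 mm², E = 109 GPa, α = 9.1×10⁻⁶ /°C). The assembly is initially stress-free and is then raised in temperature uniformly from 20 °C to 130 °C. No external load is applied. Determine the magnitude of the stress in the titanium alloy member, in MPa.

Both members must finish at the same length. With the larger α, the bronze tends to over-expand; the plates restrain it, putting the bronze in compression and the titanium alloy in tension. With no external load the two internal forces are equal and opposite, magnitude P.
Compatibility of the two members (thermal + elastic change equal): (α₁ − α₂)ΔT = P·[1/(A₁E₁) + 1/(A₂E₂)].
|α₁ − α₂|·ΔT = 9.5×10⁻⁶ × 110 = 0.001045.
1/(A₁E₁) + 1/(A₂E₂) = 1/(300×103×10³) + 1/(1125×109×10³) = 4.052×10⁻⁸ N⁻¹.
P = 0.001045 / 4.052×10⁻⁸ = 25790 N = 25.79 kN.
σ_{titanium alloy} = P/A₂ = 25790/1125 = 22.93 MPa, tensile.

σ ≈ 22.9 MPa (tensile)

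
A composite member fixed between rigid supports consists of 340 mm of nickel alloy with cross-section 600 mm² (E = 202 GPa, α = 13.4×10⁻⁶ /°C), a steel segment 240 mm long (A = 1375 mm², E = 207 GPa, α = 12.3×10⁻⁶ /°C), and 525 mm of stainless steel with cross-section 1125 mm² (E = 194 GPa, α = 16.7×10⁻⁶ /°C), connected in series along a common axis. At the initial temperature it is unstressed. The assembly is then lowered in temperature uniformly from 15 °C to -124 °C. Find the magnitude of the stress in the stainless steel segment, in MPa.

If the supports were absent, the total length change would be Σ αᵢΔT Lᵢ = 13.4×10⁻⁶×139×340 + 12.3×10⁻⁶×139×240 + 16.7×10⁻⁶×139×525 = 2.262 mm.
The walls prevent any net length change, so an axial force P (same in every segment) develops. Compatibility: P · Σ Lᵢ/(AᵢEᵢ) = δ_free.
Σ Lᵢ/(AᵢEᵢ) = 340/(600×202×10³) + 240/(1375×207×10³) + 525/(1125×194×10³) = 6.054×10⁻⁶ mm/N.
So P = 2.262 / 6.054×10⁻⁶ = 373.7 kN, tensile.
σ_{stainless steel} = P / A = 373700 / 1125 = 332.2 MPa.

σ ≈ 332 MPa (tensile)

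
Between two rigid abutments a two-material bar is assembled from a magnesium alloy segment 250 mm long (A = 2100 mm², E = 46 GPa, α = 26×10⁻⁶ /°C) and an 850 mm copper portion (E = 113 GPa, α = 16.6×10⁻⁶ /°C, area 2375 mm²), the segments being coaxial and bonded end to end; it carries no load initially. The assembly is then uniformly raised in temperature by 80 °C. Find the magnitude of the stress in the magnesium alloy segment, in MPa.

With the walls removed the bar would change length by δ_free = Σ αᵢΔT Lᵢ = 26×10⁻⁶×80×250 + 16.6×10⁻⁶×80×850 = 1.649 mm.
The rigid supports impose zero overall length change; the single axial force P common to all segments must satisfy P Σ Lᵢ/(AᵢEᵢ) = δ_free.
Σ Lᵢ/(AᵢEᵢ) = 250/(2100×46×10³) + 850/(2375×113×10³) = 5.755×10⁻⁶ mm/N.
So P = 1.649 / 5.755×10⁻⁶ = 286.5 kN, compressive.
σ_{magnesium alloy} = P / A = 286500 / 2100 = 136.4 MPa.

σ ≈ 136 MPa (compressive)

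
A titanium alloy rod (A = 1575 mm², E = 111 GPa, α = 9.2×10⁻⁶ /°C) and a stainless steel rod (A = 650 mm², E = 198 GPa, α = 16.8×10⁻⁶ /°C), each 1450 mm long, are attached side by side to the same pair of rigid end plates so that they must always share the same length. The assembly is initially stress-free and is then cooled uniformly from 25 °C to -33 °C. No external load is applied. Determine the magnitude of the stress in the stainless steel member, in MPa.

σ ≈ 50.3 MPa (tensile)

Equilibrium of a rigid end plate with no external load gives equal and opposite internal forces ±P in the two members. Since α_{stainless steel} > α_{titanium alloy}, cooling drives the stainless steel into tension and the titanium alloy into compression.
Setting the final lengths equal and cancelling L: (α₁ − α₂)ΔT = P/(A₁E₁) + P/(A₂E₂).
|α₁ − α₂|·ΔT = 7.6×10⁻⁶ × 58 = 0.0004408.
1/(A₁E₁) + 1/(A₂E₂) = 1/(1575×111×10³) + 1/(650×198×10³) = 1.349×10⁻⁸ N⁻¹.
P = 0.0004408 / 1.349×10⁻⁸ = 32680 N = 32.68 kN.
σ_{stainless steel} = P/A₂ = 32680/650 = 50.27 MPa, tensile.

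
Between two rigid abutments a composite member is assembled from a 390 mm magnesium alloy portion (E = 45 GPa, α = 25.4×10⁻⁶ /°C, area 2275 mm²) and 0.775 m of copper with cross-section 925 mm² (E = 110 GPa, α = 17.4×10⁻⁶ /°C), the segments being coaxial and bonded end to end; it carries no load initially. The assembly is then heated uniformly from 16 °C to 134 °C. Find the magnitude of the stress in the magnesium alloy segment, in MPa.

σ ≈ 106 MPa (compressive)

If the supports were absent, the total length change would be Σ αᵢΔT Lᵢ = 25.4×10⁻⁶×118×390 + 17.4×10⁻⁶×118×775 = 2.76 mm.
The walls prevent any net length change, so an axial force P (same in every segment) develops. Compatibility: P · Σ Lᵢ/(AᵢEᵢ) = δ_free.
Σ Lᵢ/(AᵢEᵢ) = 390/(2275×45×10³) + 775/(925×110×10³) = 1.143×10⁻⁵ mm/N.
So P = 2.76 / 1.143×10⁻⁵ = 241.6 kN, compressive.
σ_{magnesium alloy} = P / A = 241600 / 2275 = 106.2 MPa.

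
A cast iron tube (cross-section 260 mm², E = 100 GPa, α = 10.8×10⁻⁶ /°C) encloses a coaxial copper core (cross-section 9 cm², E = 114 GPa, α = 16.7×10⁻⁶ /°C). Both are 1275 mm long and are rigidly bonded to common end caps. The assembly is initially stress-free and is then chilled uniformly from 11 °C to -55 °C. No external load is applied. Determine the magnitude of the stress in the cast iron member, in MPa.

σ ≈ 31.1 MPa (compressive)

The copper has the larger α, so on cooling it would change length more than the cast iron if both were free. The rigid plates force a common final length, so the copper is put into tension and the cast iron into compression, with equal and opposite forces P (no external load).
Equating the net (thermal + elastic) strains gives |α₁ − α₂|·ΔT = P·[1/(A₁E₁) + 1/(A₂E₂)].
|α₁ − α₂|·ΔT = 5.9×10⁻⁶ × 66 = 0.0003894.
1/(A₁E₁) + 1/(A₂E₂) = 1/(260×100×10³) + 1/(900×114×10³) = 4.821×10⁻⁸ N⁻¹.
P = 0.0003894 / 4.821×10⁻⁸ = 8077 N = 8.077 kN.
σ_{cast iron} = P/A₁ = 8077/260 = 31.07 MPa, compressive.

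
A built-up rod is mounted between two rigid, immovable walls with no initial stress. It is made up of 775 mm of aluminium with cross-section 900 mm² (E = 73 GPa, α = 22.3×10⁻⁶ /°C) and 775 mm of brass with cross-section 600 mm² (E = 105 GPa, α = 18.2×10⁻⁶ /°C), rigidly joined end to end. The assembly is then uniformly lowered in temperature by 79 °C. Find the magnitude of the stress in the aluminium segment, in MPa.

σ ≈ 114 MPa (tensile)

Free thermal contraction of the whole bar: Σ αᵢΔT Lᵢ = 22.3×10⁻⁶×79×775 + 18.2×10⁻⁶×79×775 = 2.48 mm.
Since the ends are fixed, an axial force P builds up, equal in every segment, with P · Σ Lᵢ/(AᵢEᵢ) = δ_free.
The series flexibility is Σ Lᵢ/(AᵢEᵢ) = 775/(900×73×10³) + 775/(600×105×10³) = 2.41×10⁻⁵ mm/N.
P = 2.48 / 2.41×10⁻⁵ = 102900 N = 102.9 kN, tensile.
σ_{aluminium} = P / A = 102900 / 900 = 114.3 MPa.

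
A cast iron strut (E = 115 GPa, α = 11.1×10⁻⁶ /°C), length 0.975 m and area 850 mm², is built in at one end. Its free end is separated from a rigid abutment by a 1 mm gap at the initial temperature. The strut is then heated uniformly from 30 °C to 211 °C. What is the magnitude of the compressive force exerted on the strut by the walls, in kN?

P ≈ 96.1 kN

If the wall were absent the strut would grow by αΔT L = 11.1×10⁻⁶ × 181 × 975 = 1.959 mm.
The gap closes (δ_free > 1 mm) and the wall then resists a further 1.959 − 1 = 0.9589 mm of expansion.
So σ = E(δ_free − g)/L = 115×10³ × 0.9589/975 = 113.1 MPa.
Force on the wall = σA = 113.1 × 850 mm² = 96.13 kN.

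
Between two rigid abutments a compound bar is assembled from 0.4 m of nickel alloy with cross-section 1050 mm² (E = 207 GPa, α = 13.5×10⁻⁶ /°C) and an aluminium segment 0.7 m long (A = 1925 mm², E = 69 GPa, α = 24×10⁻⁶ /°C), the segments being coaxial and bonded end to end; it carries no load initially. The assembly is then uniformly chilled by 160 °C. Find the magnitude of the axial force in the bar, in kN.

With the walls removed the bar would change length by δ_free = Σ αᵢΔT Lᵢ = 13.5×10⁻⁶×160×400 + 24×10⁻⁶×160×700 = 3.552 mm.
Since the ends are fixed, an axial force P builds up, equal in every segment, with P · Σ Lᵢ/(AᵢEᵢ) = δ_free.
Σ Lᵢ/(AᵢEᵢ) = 400/(1050×207×10³) + 700/(1925×69×10³) = 7.11×10⁻⁶ mm/N.
P = 3.552 / 7.11×10⁻⁶ = 499500 N = 499.5 kN, tensile.

P ≈ 500 kN (tensile)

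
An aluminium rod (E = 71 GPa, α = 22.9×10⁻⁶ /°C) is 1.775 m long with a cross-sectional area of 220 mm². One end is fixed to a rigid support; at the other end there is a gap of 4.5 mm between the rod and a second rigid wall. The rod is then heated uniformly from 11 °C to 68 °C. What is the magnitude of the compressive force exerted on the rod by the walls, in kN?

P ≈ 0 kN

Unrestrained expansion: δ_free = αΔT L = 22.9×10⁻⁶ × 57 × 1775 = 2.317 mm.
Since δ_free = 2.32 mm is less than the 4.5 mm gap, the rod never touches the wall. No axial force develops.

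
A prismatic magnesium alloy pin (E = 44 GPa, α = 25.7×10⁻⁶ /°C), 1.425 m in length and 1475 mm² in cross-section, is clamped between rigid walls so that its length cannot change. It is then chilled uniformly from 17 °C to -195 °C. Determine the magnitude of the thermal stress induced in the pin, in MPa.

With length fixed, the mechanical strain must cancel the thermal strain αΔT = 25.7×10⁻⁶ × 212 = 5448.4×10⁻⁶.
σ = EαΔT = 44×10³ × 25.7×10⁻⁶ × 212 = 239.7 MPa (tensile; the pin is trying to contract).

σ ≈ 240 MPa (tensile)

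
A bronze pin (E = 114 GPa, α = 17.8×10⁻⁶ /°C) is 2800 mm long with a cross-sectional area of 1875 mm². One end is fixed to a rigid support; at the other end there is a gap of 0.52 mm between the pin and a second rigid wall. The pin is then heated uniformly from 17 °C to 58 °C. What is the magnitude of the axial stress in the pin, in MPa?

σ ≈ 62 MPa (compressive)

Free thermal elongation = αΔT L = 17.8×10⁻⁶ × 41 × 2800 = 2.043 mm.
The gap closes (δ_free > 0.52 mm) and the wall then resists a further 2.043 − 0.52 = 1.523 mm of expansion.
So σ = E(δ_free − g)/L = 114×10³ × 1.523/2800 = 62.03 MPa.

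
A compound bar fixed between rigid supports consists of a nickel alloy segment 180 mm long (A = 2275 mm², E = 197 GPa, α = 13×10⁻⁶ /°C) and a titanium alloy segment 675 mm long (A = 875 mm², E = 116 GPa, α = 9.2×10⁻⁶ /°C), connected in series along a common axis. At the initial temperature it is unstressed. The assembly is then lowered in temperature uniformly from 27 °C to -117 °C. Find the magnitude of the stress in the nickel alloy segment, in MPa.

If the supports were absent, the total length change would be Σ αᵢΔT Lᵢ = 13×10⁻⁶×144×180 + 9.2×10⁻⁶×144×675 = 1.231 mm.
Since the ends are fixed, an axial force P builds up, equal in every segment, with P · Σ Lᵢ/(AᵢEᵢ) = δ_free.
The series flexibility is Σ Lᵢ/(AᵢEᵢ) = 180/(2275×197×10³) + 675/(875×116×10³) = 7.052×10⁻⁶ mm/N.
P = 1.231 / 7.052×10⁻⁶ = 174600 N = 174.6 kN, tensile.
σ_{nickel alloy} = P / A = 174600 / 2275 = 76.74 MPa.

σ ≈ 76.7 MPa (tensile)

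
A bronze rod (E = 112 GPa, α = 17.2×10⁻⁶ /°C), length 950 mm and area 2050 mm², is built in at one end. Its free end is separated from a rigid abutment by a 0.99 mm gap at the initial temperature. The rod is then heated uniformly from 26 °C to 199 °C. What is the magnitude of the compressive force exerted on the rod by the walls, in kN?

Unrestrained expansion: δ_free = αΔT L = 17.2×10⁻⁶ × 173 × 950 = 2.827 mm.
The gap closes (δ_free > 0.99 mm) and the wall then resists a further 2.827 − 0.99 = 1.837 mm of expansion.
Compatibility: PL/(AE) = 1.837 mm, so σ = P/A = E × (1.837/950) = 216.6 MPa.
Force on the wall = σA = 216.6 × 2050 mm² = 443.9 kN.

P ≈ 444 kN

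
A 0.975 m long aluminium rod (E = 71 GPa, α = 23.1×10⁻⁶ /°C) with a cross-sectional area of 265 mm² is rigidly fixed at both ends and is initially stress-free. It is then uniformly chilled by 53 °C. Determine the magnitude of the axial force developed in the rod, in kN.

P ≈ 23 kN (tensile)

Full restraint means ε = 0, so the stress is σ = EαΔT = 71×10³ × 23.1×10⁻⁶ × 53 = 86.93 MPa.
Axial force P = σA = 86.93 × 265 = 23040 N = 23.04 kN, tensile.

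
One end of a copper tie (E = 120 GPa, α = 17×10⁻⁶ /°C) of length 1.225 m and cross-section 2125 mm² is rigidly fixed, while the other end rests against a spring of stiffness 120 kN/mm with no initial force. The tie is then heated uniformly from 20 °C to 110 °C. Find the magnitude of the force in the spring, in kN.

If the spring were absent the tie would lengthen by αΔT L = 17×10⁻⁶ × 90 × 1225 = 1.874 mm.
Let P be the compressive force at the spring. The tie shortens elastically by PL/(AE) and the spring compresses by P/k; together these equal δ_free.
So P = δ_free / [L/(AE) + 1/k] = 1.874 / [ 1225/(2125×120×10³) + 1/(120×10³) ].
P = 1.874 / 1.314×10⁻⁵ = 142700 N.

P ≈ 143 kN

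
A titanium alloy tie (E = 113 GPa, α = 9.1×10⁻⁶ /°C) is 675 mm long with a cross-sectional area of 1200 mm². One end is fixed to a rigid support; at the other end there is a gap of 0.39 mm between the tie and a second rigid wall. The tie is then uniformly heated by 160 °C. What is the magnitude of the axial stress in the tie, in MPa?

σ ≈ 99.2 MPa (compressive)

Free thermal elongation = αΔT L = 9.1×10⁻⁶ × 160 × 675 = 0.9828 mm.
After closing the 0.39 mm clearance, 0.9828 − 0.39 = 0.5928 mm of expansion remains to be suppressed by the wall.
That suppressed elongation corresponds to σ = E·Δ/L = 113×10³ × 0.5928/675 = 99.24 MPa.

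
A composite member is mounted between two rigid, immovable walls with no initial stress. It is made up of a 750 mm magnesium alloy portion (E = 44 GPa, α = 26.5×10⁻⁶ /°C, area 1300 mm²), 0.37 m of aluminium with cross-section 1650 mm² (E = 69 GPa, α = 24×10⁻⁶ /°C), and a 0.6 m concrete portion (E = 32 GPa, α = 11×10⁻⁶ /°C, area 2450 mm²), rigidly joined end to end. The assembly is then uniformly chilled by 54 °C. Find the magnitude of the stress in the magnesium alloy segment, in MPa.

With the walls removed the bar would change length by δ_free = Σ αᵢΔT Lᵢ = 26.5×10⁻⁶×54×750 + 24×10⁻⁶×54×370 + 11×10⁻⁶×54×600 = 1.909 mm.
The rigid supports impose zero overall length change; the single axial force P common to all segments must satisfy P Σ Lᵢ/(AᵢEᵢ) = δ_free.
Σ Lᵢ/(AᵢEᵢ) = 750/(1300×44×10³) + 370/(1650×69×10³) + 600/(2450×32×10³) = 2.401×10⁻⁵ mm/N.
So P = 1.909 / 2.401×10⁻⁵ = 79.5 kN, tensile.
σ_{magnesium alloy} = P / A = 79500 / 1300 = 61.15 MPa.

σ ≈ 61.2 MPa (tensile)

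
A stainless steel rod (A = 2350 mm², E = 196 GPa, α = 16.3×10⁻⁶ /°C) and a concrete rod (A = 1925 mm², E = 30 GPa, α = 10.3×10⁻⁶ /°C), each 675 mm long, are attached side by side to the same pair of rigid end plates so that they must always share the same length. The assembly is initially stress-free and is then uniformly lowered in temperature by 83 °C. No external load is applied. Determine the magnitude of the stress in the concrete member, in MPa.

σ ≈ 13.3 MPa (compressive)

The stainless steel has the larger α, so on cooling it would change length more than the concrete if both were free. The rigid plates force a common final length, so the stainless steel is put into tension and the concrete into compression, with equal and opposite forces P (no external load).
Equating the net (thermal + elastic) strains gives |α₁ − α₂|·ΔT = P·[1/(A₁E₁) + 1/(A₂E₂)].
|α₁ − α₂|·ΔT = 6×10⁻⁶ × 83 = 0.000498.
1/(A₁E₁) + 1/(A₂E₂) = 1/(2350×196×10³) + 1/(1925×30×10³) = 1.949×10⁻⁸ N⁻¹.
P = 0.000498 / 1.949×10⁻⁸ = 25560 N = 25.56 kN.
σ_{concrete} = P/A₂ = 25560/1925 = 13.28 MPa, compressive.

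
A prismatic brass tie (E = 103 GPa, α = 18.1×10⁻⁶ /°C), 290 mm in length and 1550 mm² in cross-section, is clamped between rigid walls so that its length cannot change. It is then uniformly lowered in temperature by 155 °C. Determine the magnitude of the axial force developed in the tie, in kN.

P ≈ 448 kN (tensile)

With zero net strain, σ = E·αΔT = 103 GPa × 18.1×10⁻⁶ × 155 = 289 MPa.
Then P = σA = 289 × 1550 mm² = 447.9 kN, tensile.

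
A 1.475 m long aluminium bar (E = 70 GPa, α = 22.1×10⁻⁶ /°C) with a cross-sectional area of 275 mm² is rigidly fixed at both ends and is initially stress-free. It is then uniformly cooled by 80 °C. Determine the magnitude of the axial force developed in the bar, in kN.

The ends cannot move, so σ = EαΔT = 70×10³ × 22.1×10⁻⁶ × 80 = 123.8 MPa.
Axial force P = σA = 123.8 × 275 = 34030 N = 34.03 kN, tensile.

P ≈ 34 kN (tensile)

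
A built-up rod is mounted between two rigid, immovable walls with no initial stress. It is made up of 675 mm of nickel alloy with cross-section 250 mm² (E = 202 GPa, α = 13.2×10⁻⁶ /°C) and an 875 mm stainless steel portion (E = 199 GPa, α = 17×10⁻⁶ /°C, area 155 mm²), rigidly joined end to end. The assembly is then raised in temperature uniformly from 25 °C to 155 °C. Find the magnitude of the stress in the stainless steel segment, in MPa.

σ ≈ 478 MPa (compressive)

With the walls removed the bar would change length by δ_free = Σ αᵢΔT Lᵢ = 13.2×10⁻⁶×130×675 + 17×10⁻⁶×130×875 = 3.092 mm.
Since the ends are fixed, an axial force P builds up, equal in every segment, with P · Σ Lᵢ/(AᵢEᵢ) = δ_free.
Σ Lᵢ/(AᵢEᵢ) = 675/(250×202×10³) + 875/(155×199×10³) = 4.173×10⁻⁵ mm/N.
Hence P = δ_free / Σ(L/AE) = 3.092/4.173×10⁻⁵ = 74.09 kN (compressive).
σ_{stainless steel} = P / A = 74090 / 155 = 478 MPa.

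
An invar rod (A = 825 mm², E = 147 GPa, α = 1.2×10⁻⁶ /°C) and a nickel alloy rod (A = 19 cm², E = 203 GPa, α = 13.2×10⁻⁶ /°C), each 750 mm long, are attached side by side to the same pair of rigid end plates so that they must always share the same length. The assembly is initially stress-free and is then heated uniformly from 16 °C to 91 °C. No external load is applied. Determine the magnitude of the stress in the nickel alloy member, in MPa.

σ ≈ 43.7 MPa (compressive)

Both members must finish at the same length. With the larger α, the nickel alloy tends to over-expand; the plates restrain it, putting the nickel alloy in compression and the invar in tension. With no external load the two internal forces are equal and opposite, magnitude P.
Setting the final lengths equal and cancelling L: (α₁ − α₂)ΔT = P/(A₁E₁) + P/(A₂E₂).
|α₁ − α₂|·ΔT = 12×10⁻⁶ × 75 = 0.0009.
1/(A₁E₁) + 1/(A₂E₂) = 1/(825×147×10³) + 1/(1900×203×10³) = 1.084×10⁻⁸ N⁻¹.
So P = 0.0009 / 1.084×10⁻⁸ = 83.04 kN.
σ_{nickel alloy} = P/A₂ = 83040/1900 = 43.7 MPa, compressive.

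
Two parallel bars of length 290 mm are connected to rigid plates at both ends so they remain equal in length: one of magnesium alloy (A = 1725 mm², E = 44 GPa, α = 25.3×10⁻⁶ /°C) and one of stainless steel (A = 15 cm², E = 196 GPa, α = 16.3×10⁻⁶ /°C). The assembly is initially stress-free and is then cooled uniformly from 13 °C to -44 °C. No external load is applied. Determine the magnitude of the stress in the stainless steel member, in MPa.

Both members must finish at the same length. With the larger α, the magnesium alloy tends to over-contract; the plates restrain it, putting the magnesium alloy in tension and the stainless steel in compression. With no external load the two internal forces are equal and opposite, magnitude P.
Compatibility of the two members (thermal + elastic change equal): (α₁ − α₂)ΔT = P·[1/(A₁E₁) + 1/(A₂E₂)].
|α₁ − α₂|·ΔT = 9×10⁻⁶ × 57 = 0.000513.
1/(A₁E₁) + 1/(A₂E₂) = 1/(1725×44×10³) + 1/(1500×196×10³) = 1.658×10⁻⁸ N⁻¹.
So P = 0.000513 / 1.658×10⁻⁸ = 30.95 kN.
σ_{stainless steel} = P/A₂ = 30950/1500 = 20.63 MPa, compressive.

σ ≈ 20.6 MPa (compressive)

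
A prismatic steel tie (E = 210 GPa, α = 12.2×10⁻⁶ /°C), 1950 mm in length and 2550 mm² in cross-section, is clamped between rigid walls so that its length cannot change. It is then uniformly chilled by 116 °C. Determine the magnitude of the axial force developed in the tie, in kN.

Full restraint means ε = 0, so the stress is σ = EαΔT = 210×10³ × 12.2×10⁻⁶ × 116 = 297.2 MPa.
Axial force P = σA = 297.2 × 2550 = 757800 N = 757.8 kN, tensile.

P ≈ 758 kN (tensile)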